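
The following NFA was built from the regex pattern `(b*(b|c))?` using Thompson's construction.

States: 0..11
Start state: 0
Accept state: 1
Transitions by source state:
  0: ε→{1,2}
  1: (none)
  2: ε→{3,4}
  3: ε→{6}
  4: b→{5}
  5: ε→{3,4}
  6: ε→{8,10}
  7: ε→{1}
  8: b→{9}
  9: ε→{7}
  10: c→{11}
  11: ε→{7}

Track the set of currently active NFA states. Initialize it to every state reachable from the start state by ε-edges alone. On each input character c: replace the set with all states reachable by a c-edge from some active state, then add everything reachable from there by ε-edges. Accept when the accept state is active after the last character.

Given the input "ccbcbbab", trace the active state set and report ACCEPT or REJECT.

S₀ = ε-closure({0}) = {0,1,2,3,4,6,8,10}
'c' @ 1: {1,7,11}  (accept∈set)
'c' @ 2: {}  — dead — no transitions
rest 'bcbbab' ignored (set empty)
after full input: {}  (accept=1 not in)

Answer: REJECT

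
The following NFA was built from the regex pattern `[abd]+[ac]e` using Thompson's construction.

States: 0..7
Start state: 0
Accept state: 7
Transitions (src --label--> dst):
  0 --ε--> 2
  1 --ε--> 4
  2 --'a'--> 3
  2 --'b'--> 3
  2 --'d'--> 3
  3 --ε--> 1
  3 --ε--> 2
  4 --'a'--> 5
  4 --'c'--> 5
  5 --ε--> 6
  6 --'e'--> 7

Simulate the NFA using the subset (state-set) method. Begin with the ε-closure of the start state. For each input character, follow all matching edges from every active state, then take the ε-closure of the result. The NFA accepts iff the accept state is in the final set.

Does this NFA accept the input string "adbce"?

initial (ε-close {0}): {0,2}
'a' @ 1: {1,2,3,4}
'd' @ 2: {1,2,3,4}
'b' @ 3: {1,2,3,4}
'c' @ 4: {5,6}
'e' @ 5: {7}  [accepting]
final: {7}; accept 7 in set

Answer: ACCEPT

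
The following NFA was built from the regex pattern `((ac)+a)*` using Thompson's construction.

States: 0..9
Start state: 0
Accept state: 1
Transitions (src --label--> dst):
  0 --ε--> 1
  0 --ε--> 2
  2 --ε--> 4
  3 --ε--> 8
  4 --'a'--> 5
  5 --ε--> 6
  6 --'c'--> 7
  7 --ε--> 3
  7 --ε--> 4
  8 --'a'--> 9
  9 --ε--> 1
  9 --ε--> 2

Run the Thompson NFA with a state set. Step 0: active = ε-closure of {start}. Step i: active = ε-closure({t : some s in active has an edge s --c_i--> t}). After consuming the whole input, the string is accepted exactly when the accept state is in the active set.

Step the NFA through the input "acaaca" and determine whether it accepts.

Answer: ACCEPT

Trace:
start: ε-closure({0}) = {0,1,2,4}
'a' @ 1: {5,6}
'c' @ 2: {3,4,7,8}
'a' @ 3: {1,2,4,5,6,9}  [accepting]
'a' @ 4: {5,6}
'c' @ 5: {3,4,7,8}
'a' @ 6: {1,2,4,5,6,9}  [accepting]
end set {1,2,4,5,6,9} — state 1 in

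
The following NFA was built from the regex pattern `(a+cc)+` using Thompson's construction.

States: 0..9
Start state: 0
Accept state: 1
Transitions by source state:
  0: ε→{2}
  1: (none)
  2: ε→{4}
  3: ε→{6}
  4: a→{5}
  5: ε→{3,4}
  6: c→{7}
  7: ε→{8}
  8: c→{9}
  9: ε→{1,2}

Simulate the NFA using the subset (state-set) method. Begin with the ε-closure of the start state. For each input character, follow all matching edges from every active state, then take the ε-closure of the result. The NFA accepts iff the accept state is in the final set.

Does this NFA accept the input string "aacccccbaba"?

Answer: REJECT

Steps:
initial (ε-close {0}): {0,2,4}
'a' @ 1: {3,4,5,6}
'a' @ 2: {3,4,5,6}
'c' @ 3: {7,8}
'c' @ 4: {1,2,4,9}  [accepting]
'c' @ 5: {}  — state set empty
rest 'ccbaba' ignored (set empty)
end set {} — state 1 not in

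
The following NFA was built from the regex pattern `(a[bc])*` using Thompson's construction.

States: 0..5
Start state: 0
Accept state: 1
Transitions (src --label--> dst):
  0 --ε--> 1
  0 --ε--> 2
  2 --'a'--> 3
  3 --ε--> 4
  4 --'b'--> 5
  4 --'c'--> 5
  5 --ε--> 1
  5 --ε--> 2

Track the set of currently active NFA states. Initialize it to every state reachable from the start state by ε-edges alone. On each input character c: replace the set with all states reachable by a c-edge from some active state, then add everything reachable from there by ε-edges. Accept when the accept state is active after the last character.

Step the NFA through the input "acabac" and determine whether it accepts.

Answer: ACCEPT

Derivation:
S₀ = ε-closure({0}) = {0,1,2}
'a' @ 1: {3,4}
'c' @ 2: {1,2,5}  [accepting]
'a' @ 3: {3,4}
'b' @ 4: {1,2,5}  [accepting]
'a' @ 5: {3,4}
'c' @ 6: {1,2,5}  [accepting]
end set {1,2,5} — state 1 in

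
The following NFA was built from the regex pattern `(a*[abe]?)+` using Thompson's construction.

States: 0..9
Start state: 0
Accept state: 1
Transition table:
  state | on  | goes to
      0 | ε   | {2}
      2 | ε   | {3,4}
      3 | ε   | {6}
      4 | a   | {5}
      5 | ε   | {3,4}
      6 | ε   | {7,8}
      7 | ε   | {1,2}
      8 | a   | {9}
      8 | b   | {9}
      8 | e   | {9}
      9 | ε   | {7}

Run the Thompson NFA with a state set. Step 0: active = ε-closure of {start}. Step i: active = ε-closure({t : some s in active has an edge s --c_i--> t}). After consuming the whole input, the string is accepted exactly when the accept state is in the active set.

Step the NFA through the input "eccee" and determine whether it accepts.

Answer: REJECT

Trace:
initial (ε-close {0}): {0,1,2,3,4,6,7,8}
'e' @ 1: {1,2,3,4,6,7,8,9}  [accepting]
'c' @ 2: {}  — no active states
rest 'cee' ignored (set empty)
after full input: {}  (accept=1 not in)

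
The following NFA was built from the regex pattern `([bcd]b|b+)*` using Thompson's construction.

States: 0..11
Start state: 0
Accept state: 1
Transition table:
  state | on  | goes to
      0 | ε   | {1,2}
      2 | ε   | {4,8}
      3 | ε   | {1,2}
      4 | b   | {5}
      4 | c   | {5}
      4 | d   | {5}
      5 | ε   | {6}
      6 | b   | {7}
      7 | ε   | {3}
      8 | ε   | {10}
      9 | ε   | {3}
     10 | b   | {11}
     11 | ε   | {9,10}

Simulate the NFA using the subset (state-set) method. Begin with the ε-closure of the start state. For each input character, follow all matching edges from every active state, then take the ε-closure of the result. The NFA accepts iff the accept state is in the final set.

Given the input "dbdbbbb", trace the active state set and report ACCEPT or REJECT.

start: ε-closure({0}) = {0,1,2,4,8,10}
'd' @ 1: {5,6}
'b' @ 2: {1,2,3,4,7,8,10}  ✓accept
'd' @ 3: {5,6}
'b' @ 4: {1,2,3,4,7,8,10}  ✓accept
'b' @ 5: {1,2,3,4,5,6,8,9,10,11}  ✓accept
'b' @ 6: {1,2,3,4,5,6,7,8,9,10,11}  ✓accept
'b' @ 7: {1,2,3,4,5,6,7,8,9,10,11}  ✓accept
final: {1,2,3,4,5,6,7,8,9,10,11}; accept 1 in set

Answer: ACCEPT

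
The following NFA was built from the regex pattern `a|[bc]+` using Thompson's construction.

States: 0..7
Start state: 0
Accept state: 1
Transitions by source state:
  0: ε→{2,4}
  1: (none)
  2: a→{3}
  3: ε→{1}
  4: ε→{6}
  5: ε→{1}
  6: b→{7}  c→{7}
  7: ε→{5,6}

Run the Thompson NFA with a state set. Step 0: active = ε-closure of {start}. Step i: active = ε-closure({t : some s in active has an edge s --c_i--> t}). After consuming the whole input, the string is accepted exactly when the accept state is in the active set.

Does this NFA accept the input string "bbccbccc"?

Answer: ACCEPT

Steps:
S₀ = ε-closure({0}) = {0,2,4,6}
'b' @ 1: {1,5,6,7}  (accept∈set)
'b' @ 2: {1,5,6,7}  (accept∈set)
'c' @ 3: {1,5,6,7}  (accept∈set)
'c' @ 4: {1,5,6,7}  (accept∈set)
'b' @ 5: {1,5,6,7}  (accept∈set)
'c' @ 6: {1,5,6,7}  (accept∈set)
'c' @ 7: {1,5,6,7}  (accept∈set)
'c' @ 8: {1,5,6,7}  (accept∈set)
end set {1,5,6,7} — state 1 in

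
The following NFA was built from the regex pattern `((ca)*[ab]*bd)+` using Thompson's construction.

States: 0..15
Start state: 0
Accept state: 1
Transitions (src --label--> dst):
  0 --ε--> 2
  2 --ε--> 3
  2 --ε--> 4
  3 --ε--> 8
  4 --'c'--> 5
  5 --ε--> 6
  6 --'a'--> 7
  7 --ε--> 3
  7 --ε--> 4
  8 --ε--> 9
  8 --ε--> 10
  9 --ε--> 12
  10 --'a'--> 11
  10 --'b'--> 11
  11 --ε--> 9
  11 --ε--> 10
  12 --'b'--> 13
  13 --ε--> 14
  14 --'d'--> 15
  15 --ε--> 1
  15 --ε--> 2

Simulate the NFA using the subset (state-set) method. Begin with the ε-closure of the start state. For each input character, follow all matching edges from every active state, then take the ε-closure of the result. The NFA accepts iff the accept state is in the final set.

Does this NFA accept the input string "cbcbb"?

Answer: REJECT

Trace:
S₀ = ε-closure({0}) = {0,2,3,4,8,9,10,12}
'c' @ 1: {5,6}
'b' @ 2: {}  — no active states
rest 'cbb' ignored (set empty)
after full input: {}  (accept=1 not in)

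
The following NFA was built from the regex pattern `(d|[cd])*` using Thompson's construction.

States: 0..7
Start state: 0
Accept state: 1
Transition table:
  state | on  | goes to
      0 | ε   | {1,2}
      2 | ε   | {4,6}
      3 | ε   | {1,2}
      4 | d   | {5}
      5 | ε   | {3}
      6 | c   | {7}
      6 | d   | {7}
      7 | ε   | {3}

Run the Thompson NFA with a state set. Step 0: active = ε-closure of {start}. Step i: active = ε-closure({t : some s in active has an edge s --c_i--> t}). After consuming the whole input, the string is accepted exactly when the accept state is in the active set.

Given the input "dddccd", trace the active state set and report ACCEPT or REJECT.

start: ε-closure({0}) = {0,1,2,4,6}
'd' @ 1: {1,2,3,4,5,6,7}  ✓accept
'd' @ 2: {1,2,3,4,5,6,7}  ✓accept
'd' @ 3: {1,2,3,4,5,6,7}  ✓accept
'c' @ 4: {1,2,3,4,6,7}  ✓accept
'c' @ 5: {1,2,3,4,6,7}  ✓accept
'd' @ 6: {1,2,3,4,5,6,7}  ✓accept
after full input: {1,2,3,4,5,6,7}  (accept=1 in)

Answer: ACCEPT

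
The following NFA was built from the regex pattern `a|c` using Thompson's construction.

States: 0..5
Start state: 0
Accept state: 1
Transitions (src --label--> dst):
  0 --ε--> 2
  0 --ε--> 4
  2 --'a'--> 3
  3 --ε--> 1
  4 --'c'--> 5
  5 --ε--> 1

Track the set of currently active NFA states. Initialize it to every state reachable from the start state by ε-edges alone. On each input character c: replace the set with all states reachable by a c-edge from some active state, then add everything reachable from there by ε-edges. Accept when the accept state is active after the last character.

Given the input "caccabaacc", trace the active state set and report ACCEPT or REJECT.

initial (ε-close {0}): {0,2,4}
'c' @ 1: {1,5}  [accepting]
'a' @ 2: {}  — dead — no transitions
rest 'ccabaacc' ignored (set empty)
final: {}; accept 1 not in set

Answer: REJECT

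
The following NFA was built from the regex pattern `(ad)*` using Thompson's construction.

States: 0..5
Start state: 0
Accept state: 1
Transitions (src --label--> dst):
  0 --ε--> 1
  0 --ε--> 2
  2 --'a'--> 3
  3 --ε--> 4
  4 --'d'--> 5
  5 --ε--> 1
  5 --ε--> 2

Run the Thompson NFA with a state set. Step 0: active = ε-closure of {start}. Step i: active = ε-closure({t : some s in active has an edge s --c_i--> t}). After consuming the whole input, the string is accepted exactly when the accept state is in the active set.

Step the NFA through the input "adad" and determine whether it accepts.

S₀ = ε-closure({0}) = {0,1,2}
'a' @ 1: {3,4}
'd' @ 2: {1,2,5}  (accept∈set)
'a' @ 3: {3,4}
'd' @ 4: {1,2,5}  (accept∈set)
after full input: {1,2,5}  (accept=1 in)

Answer: ACCEPT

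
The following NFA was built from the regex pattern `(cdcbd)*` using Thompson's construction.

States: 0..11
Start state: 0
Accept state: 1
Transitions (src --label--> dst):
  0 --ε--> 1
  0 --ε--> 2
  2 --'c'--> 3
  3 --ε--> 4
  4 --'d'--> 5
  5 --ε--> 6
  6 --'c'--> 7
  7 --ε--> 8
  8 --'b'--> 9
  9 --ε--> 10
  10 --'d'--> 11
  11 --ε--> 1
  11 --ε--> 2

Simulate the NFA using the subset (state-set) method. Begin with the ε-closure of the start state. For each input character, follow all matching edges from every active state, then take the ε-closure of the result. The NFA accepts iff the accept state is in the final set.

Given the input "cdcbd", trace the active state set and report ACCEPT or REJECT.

Answer: ACCEPT

Derivation:
S₀ = ε-closure({0}) = {0,1,2}
'c' @ 1: {3,4}
'd' @ 2: {5,6}
'c' @ 3: {7,8}
'b' @ 4: {9,10}
'd' @ 5: {1,2,11}  ✓accept
after full input: {1,2,11}  (accept=1 in)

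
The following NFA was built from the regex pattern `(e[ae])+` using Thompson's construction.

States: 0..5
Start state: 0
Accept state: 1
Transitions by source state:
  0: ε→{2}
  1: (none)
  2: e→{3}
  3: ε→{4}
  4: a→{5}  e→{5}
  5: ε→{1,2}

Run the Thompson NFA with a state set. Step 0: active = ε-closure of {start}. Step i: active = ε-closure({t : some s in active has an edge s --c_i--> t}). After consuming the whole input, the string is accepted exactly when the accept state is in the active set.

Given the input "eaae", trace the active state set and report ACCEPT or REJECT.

initial (ε-close {0}): {0,2}
'e' @ 1: {3,4}
'a' @ 2: {1,2,5}  ✓accept
'a' @ 3: {}  — dead — no transitions
rest 'e' ignored (set empty)
end set {} — state 1 not in

Answer: REJECT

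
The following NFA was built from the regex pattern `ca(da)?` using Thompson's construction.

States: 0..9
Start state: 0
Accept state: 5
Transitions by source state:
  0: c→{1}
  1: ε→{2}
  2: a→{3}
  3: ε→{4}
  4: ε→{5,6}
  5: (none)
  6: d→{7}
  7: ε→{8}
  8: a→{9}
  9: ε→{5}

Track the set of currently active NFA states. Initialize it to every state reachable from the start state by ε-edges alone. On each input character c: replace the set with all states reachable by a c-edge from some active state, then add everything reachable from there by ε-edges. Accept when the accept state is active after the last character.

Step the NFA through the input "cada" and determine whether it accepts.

Answer: ACCEPT

Trace:
S₀ = ε-closure({0}) = {0}
'c' @ 1: {1,2}
'a' @ 2: {3,4,5,6}  ✓accept
'd' @ 3: {7,8}
'a' @ 4: {5,9}  ✓accept
end set {5,9} — state 5 in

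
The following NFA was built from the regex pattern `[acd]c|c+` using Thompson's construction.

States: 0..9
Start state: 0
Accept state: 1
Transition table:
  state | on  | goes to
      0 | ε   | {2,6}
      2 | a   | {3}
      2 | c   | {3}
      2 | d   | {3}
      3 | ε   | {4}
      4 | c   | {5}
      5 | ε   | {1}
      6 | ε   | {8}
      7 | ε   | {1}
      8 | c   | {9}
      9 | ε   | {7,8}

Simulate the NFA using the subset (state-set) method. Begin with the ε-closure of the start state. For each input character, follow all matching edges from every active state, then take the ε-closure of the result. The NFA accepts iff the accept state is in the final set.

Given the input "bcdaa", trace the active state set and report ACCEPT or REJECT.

Answer: REJECT

Steps:
S₀ = ε-closure({0}) = {0,2,6,8}
'b' @ 1: {}  — no active states
rest 'cdaa' ignored (set empty)
end set {} — state 1 not in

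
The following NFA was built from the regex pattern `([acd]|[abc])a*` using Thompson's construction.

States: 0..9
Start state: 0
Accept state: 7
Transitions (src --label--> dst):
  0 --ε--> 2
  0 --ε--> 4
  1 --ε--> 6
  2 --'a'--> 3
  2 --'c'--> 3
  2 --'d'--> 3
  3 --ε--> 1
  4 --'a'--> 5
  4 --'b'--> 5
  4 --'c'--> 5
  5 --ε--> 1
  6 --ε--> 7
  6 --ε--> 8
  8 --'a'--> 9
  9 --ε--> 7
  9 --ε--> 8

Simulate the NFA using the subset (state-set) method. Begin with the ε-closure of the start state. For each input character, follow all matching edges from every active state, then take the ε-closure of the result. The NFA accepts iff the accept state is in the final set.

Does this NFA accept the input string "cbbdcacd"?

Answer: REJECT

Steps:
S₀ = ε-closure({0}) = {0,2,4}
'c' @ 1: {1,3,5,6,7,8}  [accepting]
'b' @ 2: {}  — dead — no transitions
rest 'bdcacd' ignored (set empty)
after full input: {}  (accept=7 not in)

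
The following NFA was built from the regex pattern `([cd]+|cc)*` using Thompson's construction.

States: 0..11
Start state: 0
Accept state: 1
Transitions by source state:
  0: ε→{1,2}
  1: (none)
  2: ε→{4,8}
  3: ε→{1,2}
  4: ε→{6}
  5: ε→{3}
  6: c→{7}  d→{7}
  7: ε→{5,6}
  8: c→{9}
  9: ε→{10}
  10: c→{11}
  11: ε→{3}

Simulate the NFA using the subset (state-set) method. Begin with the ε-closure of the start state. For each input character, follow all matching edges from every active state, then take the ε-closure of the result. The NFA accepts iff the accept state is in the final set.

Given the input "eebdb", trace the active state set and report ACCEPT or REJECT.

S₀ = ε-closure({0}) = {0,1,2,4,6,8}
'e' @ 1: {}  — state set empty
rest 'ebdb' ignored (set empty)
final: {}; accept 1 not in set

Answer: REJECT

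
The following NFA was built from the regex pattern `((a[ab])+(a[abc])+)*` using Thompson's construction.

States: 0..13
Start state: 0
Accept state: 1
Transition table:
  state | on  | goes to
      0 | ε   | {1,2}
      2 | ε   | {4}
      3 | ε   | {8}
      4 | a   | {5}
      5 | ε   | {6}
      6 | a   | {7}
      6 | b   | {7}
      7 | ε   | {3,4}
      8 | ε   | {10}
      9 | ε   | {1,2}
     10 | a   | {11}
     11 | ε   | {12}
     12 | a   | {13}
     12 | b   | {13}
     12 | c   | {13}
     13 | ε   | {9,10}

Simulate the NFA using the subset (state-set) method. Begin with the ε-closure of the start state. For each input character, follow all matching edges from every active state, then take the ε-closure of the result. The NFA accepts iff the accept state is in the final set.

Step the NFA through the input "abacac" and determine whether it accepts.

S₀ = ε-closure({0}) = {0,1,2,4}
'a' @ 1: {5,6}
'b' @ 2: {3,4,7,8,10}
'a' @ 3: {5,6,11,12}
'c' @ 4: {1,2,4,9,10,13}  ✓accept
'a' @ 5: {5,6,11,12}
'c' @ 6: {1,2,4,9,10,13}  ✓accept
end set {1,2,4,9,10,13} — state 1 in

Answer: ACCEPT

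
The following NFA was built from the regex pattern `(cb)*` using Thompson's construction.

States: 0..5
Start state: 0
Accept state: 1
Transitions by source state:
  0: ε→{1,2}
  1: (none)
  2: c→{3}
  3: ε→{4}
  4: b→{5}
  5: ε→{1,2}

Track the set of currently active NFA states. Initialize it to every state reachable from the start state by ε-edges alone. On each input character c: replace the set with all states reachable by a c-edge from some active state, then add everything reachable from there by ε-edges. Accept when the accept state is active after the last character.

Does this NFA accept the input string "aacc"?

initial (ε-close {0}): {0,1,2}
'a' @ 1: {}  — dead — no transitions
rest 'acc' ignored (set empty)
final: {}; accept 1 not in set

Answer: REJECT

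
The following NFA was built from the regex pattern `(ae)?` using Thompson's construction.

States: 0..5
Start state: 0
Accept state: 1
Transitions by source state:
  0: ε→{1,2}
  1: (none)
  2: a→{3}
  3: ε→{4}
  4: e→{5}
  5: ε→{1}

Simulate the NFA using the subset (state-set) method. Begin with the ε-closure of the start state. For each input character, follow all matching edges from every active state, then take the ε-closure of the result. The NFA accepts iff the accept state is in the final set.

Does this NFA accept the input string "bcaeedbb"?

Answer: REJECT

Trace:
start: ε-closure({0}) = {0,1,2}
'b' @ 1: {}  — state set empty
rest 'caeedbb' ignored (set empty)
final: {}; accept 1 not in set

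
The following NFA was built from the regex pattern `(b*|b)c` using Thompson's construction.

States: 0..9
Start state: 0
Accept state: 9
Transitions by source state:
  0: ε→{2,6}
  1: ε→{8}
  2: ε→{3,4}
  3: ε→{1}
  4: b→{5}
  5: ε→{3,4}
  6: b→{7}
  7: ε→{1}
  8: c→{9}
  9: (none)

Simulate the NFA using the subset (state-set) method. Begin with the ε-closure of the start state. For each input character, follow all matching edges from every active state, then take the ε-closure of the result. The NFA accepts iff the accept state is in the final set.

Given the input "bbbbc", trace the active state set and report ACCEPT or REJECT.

initial (ε-close {0}): {0,1,2,3,4,6,8}
'b' @ 1: {1,3,4,5,7,8}
'b' @ 2: {1,3,4,5,8}
'b' @ 3: {1,3,4,5,8}
'b' @ 4: {1,3,4,5,8}
'c' @ 5: {9}  ✓accept
after full input: {9}  (accept=9 in)

Answer: ACCEPT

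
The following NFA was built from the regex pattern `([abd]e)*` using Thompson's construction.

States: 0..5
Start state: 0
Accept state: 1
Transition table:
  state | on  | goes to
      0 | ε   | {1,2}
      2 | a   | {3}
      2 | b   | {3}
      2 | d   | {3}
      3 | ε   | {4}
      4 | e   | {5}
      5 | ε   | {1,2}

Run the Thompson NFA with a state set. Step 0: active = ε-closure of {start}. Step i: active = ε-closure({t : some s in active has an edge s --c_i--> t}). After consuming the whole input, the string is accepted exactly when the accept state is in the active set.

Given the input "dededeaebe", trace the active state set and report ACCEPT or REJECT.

Answer: ACCEPT

Trace:
initial (ε-close {0}): {0,1,2}
'd' @ 1: {3,4}
'e' @ 2: {1,2,5}  [accepting]
'd' @ 3: {3,4}
'e' @ 4: {1,2,5}  [accepting]
'd' @ 5: {3,4}
'e' @ 6: {1,2,5}  [accepting]
'a' @ 7: {3,4}
'e' @ 8: {1,2,5}  [accepting]
'b' @ 9: {3,4}
'e' @ 10: {1,2,5}  [accepting]
after full input: {1,2,5}  (accept=1 in)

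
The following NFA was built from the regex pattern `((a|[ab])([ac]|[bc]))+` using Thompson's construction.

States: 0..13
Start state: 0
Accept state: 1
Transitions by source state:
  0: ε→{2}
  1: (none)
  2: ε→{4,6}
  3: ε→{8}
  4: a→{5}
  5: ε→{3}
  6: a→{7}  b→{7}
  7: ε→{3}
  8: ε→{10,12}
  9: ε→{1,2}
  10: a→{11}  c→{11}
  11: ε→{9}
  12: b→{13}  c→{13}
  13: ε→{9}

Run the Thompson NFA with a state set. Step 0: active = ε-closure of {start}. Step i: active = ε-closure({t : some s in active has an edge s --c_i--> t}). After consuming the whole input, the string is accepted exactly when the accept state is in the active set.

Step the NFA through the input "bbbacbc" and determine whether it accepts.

Answer: REJECT

Steps:
initial (ε-close {0}): {0,2,4,6}
'b' @ 1: {3,7,8,10,12}
'b' @ 2: {1,2,4,6,9,13}  ✓accept
'b' @ 3: {3,7,8,10,12}
'a' @ 4: {1,2,4,6,9,11}  ✓accept
'c' @ 5: {}  — state set empty
rest 'bc' ignored (set empty)
final: {}; accept 1 not in set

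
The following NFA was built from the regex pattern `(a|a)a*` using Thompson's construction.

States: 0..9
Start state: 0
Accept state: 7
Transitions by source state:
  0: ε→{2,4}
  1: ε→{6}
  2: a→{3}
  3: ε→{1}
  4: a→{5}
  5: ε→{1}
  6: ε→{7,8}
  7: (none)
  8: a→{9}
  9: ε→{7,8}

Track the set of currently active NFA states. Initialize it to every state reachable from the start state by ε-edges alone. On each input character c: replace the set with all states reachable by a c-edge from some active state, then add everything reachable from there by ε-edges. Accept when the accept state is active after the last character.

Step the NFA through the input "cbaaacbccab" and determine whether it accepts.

Answer: REJECT

Trace:
S₀ = ε-closure({0}) = {0,2,4}
'c' @ 1: {}  — no active states
rest 'baaacbccab' ignored (set empty)
final: {}; accept 7 not in set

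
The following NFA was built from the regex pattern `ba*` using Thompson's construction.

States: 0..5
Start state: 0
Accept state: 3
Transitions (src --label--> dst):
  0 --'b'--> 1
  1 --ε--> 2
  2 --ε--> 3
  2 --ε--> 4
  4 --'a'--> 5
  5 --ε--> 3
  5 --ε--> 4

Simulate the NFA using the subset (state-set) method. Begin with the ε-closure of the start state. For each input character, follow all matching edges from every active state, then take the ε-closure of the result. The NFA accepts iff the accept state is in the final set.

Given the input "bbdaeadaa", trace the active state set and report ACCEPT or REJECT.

Answer: REJECT

Trace:
initial (ε-close {0}): {0}
'b' @ 1: {1,2,3,4}  [accepting]
'b' @ 2: {}  — state set empty
rest 'daeadaa' ignored (set empty)
end set {} — state 3 not in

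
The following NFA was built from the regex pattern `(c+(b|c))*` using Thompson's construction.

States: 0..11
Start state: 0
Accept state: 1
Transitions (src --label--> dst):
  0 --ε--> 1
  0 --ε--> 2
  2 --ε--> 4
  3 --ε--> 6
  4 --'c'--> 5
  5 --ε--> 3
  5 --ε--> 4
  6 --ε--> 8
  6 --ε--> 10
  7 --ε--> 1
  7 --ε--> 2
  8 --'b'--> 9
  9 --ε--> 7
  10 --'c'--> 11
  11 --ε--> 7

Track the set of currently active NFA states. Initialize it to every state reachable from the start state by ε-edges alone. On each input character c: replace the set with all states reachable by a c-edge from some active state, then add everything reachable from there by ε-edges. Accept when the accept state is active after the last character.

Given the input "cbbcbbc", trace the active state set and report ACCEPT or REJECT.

start: ε-closure({0}) = {0,1,2,4}
'c' @ 1: {3,4,5,6,8,10}
'b' @ 2: {1,2,4,7,9}  ✓accept
'b' @ 3: {}  — no active states
rest 'cbbc' ignored (set empty)
final: {}; accept 1 not in set

Answer: REJECT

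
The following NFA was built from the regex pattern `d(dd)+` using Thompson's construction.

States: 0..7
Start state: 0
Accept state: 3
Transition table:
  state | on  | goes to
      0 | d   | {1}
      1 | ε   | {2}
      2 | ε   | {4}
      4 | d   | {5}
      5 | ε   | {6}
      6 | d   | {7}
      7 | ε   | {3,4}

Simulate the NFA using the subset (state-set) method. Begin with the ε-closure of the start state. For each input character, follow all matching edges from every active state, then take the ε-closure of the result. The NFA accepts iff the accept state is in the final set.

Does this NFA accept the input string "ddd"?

S₀ = ε-closure({0}) = {0}
'd' @ 1: {1,2,4}
'd' @ 2: {5,6}
'd' @ 3: {3,4,7}  (accept∈set)
final: {3,4,7}; accept 3 in set

Answer: ACCEPT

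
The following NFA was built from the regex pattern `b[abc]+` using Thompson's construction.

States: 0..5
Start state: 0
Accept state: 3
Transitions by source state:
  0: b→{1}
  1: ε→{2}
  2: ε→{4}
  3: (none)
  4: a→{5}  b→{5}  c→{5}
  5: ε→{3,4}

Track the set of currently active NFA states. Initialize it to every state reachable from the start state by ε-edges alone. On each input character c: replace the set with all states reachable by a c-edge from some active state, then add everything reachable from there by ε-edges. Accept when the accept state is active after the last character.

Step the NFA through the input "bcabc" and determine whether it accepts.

Answer: ACCEPT

Steps:
start: ε-closure({0}) = {0}
'b' @ 1: {1,2,4}
'c' @ 2: {3,4,5}  ✓accept
'a' @ 3: {3,4,5}  ✓accept
'b' @ 4: {3,4,5}  ✓accept
'c' @ 5: {3,4,5}  ✓accept
end set {3,4,5} — state 3 in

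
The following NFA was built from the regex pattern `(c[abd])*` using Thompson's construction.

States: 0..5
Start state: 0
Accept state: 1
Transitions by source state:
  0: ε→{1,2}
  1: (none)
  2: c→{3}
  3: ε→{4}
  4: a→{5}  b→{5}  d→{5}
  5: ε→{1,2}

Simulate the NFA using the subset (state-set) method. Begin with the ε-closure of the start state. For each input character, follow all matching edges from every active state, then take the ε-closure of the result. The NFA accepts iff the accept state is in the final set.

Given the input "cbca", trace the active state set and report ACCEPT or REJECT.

Answer: ACCEPT

Trace:
initial (ε-close {0}): {0,1,2}
'c' @ 1: {3,4}
'b' @ 2: {1,2,5}  (accept∈set)
'c' @ 3: {3,4}
'a' @ 4: {1,2,5}  (accept∈set)
end set {1,2,5} — state 1 in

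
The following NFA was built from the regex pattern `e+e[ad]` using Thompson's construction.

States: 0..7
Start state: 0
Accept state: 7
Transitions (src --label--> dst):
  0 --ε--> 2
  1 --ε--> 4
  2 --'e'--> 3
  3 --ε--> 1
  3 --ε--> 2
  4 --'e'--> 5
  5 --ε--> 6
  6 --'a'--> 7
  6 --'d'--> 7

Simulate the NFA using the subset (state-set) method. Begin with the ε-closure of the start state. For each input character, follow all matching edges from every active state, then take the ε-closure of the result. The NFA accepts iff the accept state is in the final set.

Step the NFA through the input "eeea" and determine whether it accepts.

S₀ = ε-closure({0}) = {0,2}
'e' @ 1: {1,2,3,4}
'e' @ 2: {1,2,3,4,5,6}
'e' @ 3: {1,2,3,4,5,6}
'a' @ 4: {7}  (accept∈set)
final: {7}; accept 7 in set

Answer: ACCEPT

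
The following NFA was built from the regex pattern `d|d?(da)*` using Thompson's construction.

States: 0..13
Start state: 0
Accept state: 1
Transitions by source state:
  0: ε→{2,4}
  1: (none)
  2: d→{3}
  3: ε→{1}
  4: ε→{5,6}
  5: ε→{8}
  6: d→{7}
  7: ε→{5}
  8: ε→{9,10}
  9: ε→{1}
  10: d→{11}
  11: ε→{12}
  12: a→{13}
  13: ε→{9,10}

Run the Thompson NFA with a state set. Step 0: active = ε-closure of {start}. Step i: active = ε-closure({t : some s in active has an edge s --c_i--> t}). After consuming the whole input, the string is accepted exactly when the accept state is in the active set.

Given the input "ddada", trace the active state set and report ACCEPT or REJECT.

Answer: ACCEPT

Trace:
start: ε-closure({0}) = {0,1,2,4,5,6,8,9,10}
'd' @ 1: {1,3,5,7,8,9,10,11,12}  ✓accept
'd' @ 2: {11,12}
'a' @ 3: {1,9,10,13}  ✓accept
'd' @ 4: {11,12}
'a' @ 5: {1,9,10,13}  ✓accept
final: {1,9,10,13}; accept 1 in set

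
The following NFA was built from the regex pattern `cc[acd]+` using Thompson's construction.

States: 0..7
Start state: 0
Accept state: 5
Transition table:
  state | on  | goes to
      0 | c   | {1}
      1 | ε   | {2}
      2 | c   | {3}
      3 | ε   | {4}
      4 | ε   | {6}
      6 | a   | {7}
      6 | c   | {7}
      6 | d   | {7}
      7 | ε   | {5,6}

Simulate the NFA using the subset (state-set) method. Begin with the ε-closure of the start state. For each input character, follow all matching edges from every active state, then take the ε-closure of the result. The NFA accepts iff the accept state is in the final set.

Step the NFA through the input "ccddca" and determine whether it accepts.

Answer: ACCEPT

Derivation:
S₀ = ε-closure({0}) = {0}
'c' @ 1: {1,2}
'c' @ 2: {3,4,6}
'd' @ 3: {5,6,7}  (accept∈set)
'd' @ 4: {5,6,7}  (accept∈set)
'c' @ 5: {5,6,7}  (accept∈set)
'a' @ 6: {5,6,7}  (accept∈set)
final: {5,6,7}; accept 5 in set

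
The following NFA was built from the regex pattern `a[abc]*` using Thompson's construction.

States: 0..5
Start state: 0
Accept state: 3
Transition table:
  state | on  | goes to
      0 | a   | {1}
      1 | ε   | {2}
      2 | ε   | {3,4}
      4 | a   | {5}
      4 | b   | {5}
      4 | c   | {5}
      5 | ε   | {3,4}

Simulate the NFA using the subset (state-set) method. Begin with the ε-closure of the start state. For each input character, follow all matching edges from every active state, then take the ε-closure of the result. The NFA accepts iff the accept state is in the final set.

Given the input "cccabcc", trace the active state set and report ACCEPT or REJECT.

Answer: REJECT

Derivation:
S₀ = ε-closure({0}) = {0}
'c' @ 1: {}  — dead — no transitions
rest 'ccabcc' ignored (set empty)
end set {} — state 3 not in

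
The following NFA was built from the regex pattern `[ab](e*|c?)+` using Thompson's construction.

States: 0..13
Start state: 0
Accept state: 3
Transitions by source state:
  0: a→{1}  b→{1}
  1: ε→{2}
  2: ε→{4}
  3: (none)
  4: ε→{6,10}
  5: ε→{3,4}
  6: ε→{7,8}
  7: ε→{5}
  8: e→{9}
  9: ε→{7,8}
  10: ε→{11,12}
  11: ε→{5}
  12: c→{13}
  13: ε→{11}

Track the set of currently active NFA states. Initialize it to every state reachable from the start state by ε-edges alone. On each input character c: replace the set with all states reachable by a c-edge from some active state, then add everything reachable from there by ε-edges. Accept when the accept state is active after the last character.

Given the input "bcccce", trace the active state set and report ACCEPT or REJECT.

start: ε-closure({0}) = {0}
'b' @ 1: {1,2,3,4,5,6,7,8,10,11,12}  (accept∈set)
'c' @ 2: {3,4,5,6,7,8,10,11,12,13}  (accept∈set)
'c' @ 3: {3,4,5,6,7,8,10,11,12,13}  (accept∈set)
'c' @ 4: {3,4,5,6,7,8,10,11,12,13}  (accept∈set)
'c' @ 5: {3,4,5,6,7,8,10,11,12,13}  (accept∈set)
'e' @ 6: {3,4,5,6,7,8,9,10,11,12}  (accept∈set)
after full input: {3,4,5,6,7,8,9,10,11,12}  (accept=3 in)

Answer: ACCEPT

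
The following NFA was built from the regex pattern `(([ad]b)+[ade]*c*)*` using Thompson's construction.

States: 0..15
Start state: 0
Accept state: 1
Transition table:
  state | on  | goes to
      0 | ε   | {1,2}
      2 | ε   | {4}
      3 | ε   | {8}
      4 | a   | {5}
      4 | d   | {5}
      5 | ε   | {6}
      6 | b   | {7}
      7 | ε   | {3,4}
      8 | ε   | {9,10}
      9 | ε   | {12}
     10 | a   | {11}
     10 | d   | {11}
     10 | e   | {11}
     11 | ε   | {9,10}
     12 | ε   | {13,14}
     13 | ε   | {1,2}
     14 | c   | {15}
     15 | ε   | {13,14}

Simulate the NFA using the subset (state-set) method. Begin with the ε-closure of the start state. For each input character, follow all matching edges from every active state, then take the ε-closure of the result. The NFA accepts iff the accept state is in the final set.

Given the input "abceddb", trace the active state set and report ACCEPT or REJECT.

start: ε-closure({0}) = {0,1,2,4}
'a' @ 1: {5,6}
'b' @ 2: {1,2,3,4,7,8,9,10,12,13,14}  ✓accept
'c' @ 3: {1,2,4,13,14,15}  ✓accept
'e' @ 4: {}  — dead — no transitions
rest 'ddb' ignored (set empty)
final: {}; accept 1 not in set

Answer: REJECT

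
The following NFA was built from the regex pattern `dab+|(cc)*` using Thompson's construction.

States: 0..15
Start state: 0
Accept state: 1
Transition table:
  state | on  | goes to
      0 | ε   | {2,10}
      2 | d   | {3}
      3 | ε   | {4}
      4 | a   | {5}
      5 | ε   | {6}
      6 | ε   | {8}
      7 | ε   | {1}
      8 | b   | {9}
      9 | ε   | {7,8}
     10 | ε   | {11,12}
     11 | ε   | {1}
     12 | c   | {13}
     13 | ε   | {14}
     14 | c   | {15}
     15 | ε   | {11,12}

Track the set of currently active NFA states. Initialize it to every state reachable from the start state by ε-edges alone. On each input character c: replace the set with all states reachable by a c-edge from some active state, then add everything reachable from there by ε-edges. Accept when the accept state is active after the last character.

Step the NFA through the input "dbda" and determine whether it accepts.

Answer: REJECT

Trace:
initial (ε-close {0}): {0,1,2,10,11,12}
'd' @ 1: {3,4}
'b' @ 2: {}  — no active states
rest 'da' ignored (set empty)
final: {}; accept 1 not in set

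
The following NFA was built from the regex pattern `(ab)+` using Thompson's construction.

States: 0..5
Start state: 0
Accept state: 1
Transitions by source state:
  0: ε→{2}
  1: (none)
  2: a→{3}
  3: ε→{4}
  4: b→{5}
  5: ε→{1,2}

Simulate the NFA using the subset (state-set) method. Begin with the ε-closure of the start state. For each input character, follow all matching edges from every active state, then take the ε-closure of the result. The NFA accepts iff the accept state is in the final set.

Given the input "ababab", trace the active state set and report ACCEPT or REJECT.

S₀ = ε-closure({0}) = {0,2}
'a' @ 1: {3,4}
'b' @ 2: {1,2,5}  (accept∈set)
'a' @ 3: {3,4}
'b' @ 4: {1,2,5}  (accept∈set)
'a' @ 5: {3,4}
'b' @ 6: {1,2,5}  (accept∈set)
after full input: {1,2,5}  (accept=1 in)

Answer: ACCEPT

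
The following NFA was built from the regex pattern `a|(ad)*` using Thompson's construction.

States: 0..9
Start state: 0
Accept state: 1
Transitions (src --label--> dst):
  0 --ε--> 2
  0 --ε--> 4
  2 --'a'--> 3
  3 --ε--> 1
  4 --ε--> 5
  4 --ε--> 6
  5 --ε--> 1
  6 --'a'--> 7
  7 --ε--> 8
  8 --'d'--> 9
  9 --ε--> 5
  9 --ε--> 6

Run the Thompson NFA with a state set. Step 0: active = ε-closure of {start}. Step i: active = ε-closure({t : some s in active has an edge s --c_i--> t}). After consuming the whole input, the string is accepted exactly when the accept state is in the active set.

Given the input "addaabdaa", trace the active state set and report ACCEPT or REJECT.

S₀ = ε-closure({0}) = {0,1,2,4,5,6}
'a' @ 1: {1,3,7,8}  ✓accept
'd' @ 2: {1,5,6,9}  ✓accept
'd' @ 3: {}  — state set empty
rest 'aabdaa' ignored (set empty)
after full input: {}  (accept=1 not in)

Answer: REJECT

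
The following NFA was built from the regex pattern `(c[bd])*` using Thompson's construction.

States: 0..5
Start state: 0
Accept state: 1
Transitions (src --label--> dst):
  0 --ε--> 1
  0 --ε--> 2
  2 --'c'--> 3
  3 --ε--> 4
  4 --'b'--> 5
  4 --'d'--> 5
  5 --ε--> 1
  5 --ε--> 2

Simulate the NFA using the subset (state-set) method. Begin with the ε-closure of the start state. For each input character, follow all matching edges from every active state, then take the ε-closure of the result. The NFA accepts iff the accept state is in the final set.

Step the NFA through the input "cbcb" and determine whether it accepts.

Answer: ACCEPT

Trace:
start: ε-closure({0}) = {0,1,2}
'c' @ 1: {3,4}
'b' @ 2: {1,2,5}  (accept∈set)
'c' @ 3: {3,4}
'b' @ 4: {1,2,5}  (accept∈set)
after full input: {1,2,5}  (accept=1 in)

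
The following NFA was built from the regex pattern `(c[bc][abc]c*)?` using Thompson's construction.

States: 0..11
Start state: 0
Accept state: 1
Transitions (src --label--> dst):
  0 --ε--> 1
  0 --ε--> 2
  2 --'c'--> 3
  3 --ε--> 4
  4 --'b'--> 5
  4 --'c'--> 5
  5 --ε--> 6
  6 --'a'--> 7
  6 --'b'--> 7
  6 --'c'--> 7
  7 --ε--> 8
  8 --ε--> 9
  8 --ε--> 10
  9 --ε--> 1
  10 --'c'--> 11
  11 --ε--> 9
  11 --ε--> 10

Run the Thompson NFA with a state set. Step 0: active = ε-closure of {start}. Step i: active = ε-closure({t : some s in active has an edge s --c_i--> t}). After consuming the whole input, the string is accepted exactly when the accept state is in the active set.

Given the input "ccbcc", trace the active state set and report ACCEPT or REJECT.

Answer: ACCEPT

Trace:
S₀ = ε-closure({0}) = {0,1,2}
'c' @ 1: {3,4}
'c' @ 2: {5,6}
'b' @ 3: {1,7,8,9,10}  ✓accept
'c' @ 4: {1,9,10,11}  ✓accept
'c' @ 5: {1,9,10,11}  ✓accept
after full input: {1,9,10,11}  (accept=1 in)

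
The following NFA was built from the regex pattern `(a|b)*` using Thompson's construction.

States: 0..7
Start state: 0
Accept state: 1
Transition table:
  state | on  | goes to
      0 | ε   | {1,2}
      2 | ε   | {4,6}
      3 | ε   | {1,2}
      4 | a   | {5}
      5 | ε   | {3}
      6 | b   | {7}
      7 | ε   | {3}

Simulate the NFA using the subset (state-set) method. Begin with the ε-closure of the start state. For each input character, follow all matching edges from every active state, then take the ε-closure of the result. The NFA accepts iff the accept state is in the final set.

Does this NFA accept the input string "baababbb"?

Answer: ACCEPT

Derivation:
S₀ = ε-closure({0}) = {0,1,2,4,6}
'b' @ 1: {1,2,3,4,6,7}  (accept∈set)
'a' @ 2: {1,2,3,4,5,6}  (accept∈set)
'a' @ 3: {1,2,3,4,5,6}  (accept∈set)
'b' @ 4: {1,2,3,4,6,7}  (accept∈set)
'a' @ 5: {1,2,3,4,5,6}  (accept∈set)
'b' @ 6: {1,2,3,4,6,7}  (accept∈set)
'b' @ 7: {1,2,3,4,6,7}  (accept∈set)
'b' @ 8: {1,2,3,4,6,7}  (accept∈set)
final: {1,2,3,4,6,7}; accept 1 in set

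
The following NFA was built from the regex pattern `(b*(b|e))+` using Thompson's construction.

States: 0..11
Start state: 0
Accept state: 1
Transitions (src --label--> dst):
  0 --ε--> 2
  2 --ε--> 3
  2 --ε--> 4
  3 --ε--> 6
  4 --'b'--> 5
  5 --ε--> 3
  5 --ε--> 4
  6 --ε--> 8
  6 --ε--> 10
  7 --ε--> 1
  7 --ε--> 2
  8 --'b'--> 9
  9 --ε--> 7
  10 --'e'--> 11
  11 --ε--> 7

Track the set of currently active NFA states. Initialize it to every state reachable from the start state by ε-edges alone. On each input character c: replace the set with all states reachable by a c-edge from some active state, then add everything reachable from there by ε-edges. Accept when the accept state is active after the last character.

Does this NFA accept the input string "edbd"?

Answer: REJECT

Steps:
S₀ = ε-closure({0}) = {0,2,3,4,6,8,10}
'e' @ 1: {1,2,3,4,6,7,8,10,11}  (accept∈set)
'd' @ 2: {}  — no active states
rest 'bd' ignored (set empty)
final: {}; accept 1 not in set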